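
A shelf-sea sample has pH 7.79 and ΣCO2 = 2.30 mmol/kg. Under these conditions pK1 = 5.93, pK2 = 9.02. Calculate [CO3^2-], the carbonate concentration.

[CO3²⁻] = 0.126 mmol/kg

α₂ = 1 / (1 + [H⁺]/K2 + [H⁺]²/(K1K2)) = 1 / (1 + 10^+1.23 + 10^-0.63)
   = 1 / (1 + 16.982 + 0.23442) = 1/18.217 = 0.05489
[CO3²⁻] = α₂ × DIC = 0.05489 × 2.30 = 0.126 mmol/kg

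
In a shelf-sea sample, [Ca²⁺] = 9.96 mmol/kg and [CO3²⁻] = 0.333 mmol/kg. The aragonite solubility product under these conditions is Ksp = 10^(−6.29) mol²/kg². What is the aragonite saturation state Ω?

Ksp = 10^(−6.29) = 5.129×10^-7
Ω = [Ca²⁺][CO3²⁻]/Ksp = (9.96×10^-3)(0.333×10^-3) / 5.129×10^-7 = 6.47

Ω = 6.47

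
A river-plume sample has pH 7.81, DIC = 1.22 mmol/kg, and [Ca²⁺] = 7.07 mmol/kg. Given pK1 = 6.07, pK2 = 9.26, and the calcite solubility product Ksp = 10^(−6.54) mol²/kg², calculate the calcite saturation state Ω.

α₂ = 1 / (1 + [H⁺]/K2 + [H⁺]²/(K1K2)) = 1 / (1 + 10^+1.45 + 10^-0.29)
   = 1 / (1 + 28.184 + 0.51286) = 1/29.697 = 0.03367
[CO3²⁻] = α₂ × DIC = 0.03367 × 1.22 = 0.04108 mmol/kg
Ksp = 10^(−6.54) = 2.884×10^-7
Ω = [Ca²⁺][CO3²⁻]/Ksp = (7.07×10^-3)(4.108×10^-5) / 2.884×10^-7 = 1.01

Ω = 1.01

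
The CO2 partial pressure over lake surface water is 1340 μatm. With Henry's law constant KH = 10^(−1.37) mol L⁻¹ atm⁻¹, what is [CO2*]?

[CO2*] = 57.2 μmol/L

KH = 10^(−1.37) = 4.266×10^-2 mol L⁻¹ atm⁻¹
[CO2*] = KH · pCO2 = 4.266×10^-2 × 1340×10^-6 atm = 5.72×10^-5 mol/L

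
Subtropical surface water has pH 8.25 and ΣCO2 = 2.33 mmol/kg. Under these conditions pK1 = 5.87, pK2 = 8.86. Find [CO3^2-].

[CO3²⁻] = 0.458 mmol/kg

α₂ = 1 / (1 + [H⁺]/K2 + [H⁺]²/(K1K2)) = 1 / (1 + 10^+0.61 + 10^-1.77)
   = 1 / (1 + 4.0738 + 0.016982) = 1/5.0908 = 0.1964
[CO3²⁻] = α₂ × DIC = 0.1964 × 2.33 = 0.458 mmol/kg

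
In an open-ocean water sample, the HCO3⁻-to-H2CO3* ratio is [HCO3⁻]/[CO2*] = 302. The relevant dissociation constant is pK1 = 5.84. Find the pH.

From K1 = [H⁺][HCO3⁻]/[CO2*]:  pH = pK1 + log₁₀([HCO3⁻]/[CO2*])
log₁₀(302) = +2.480
pH = 5.84 + (+2.480) = 8.32

pH = 8.32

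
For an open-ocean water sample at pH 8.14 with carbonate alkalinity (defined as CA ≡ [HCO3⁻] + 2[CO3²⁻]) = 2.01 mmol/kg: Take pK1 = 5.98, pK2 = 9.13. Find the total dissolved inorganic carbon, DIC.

CA = [HCO3⁻] + 2[CO3²⁻] = (α₁ + 2α₂)·DIC
At pH 8.14: [H⁺]/K1 = 10^-2.16 = 0.0069183, K2/[H⁺] = 10^-0.99 = 0.10233
α₁ = 1/(1 + 0.0069183 + 0.10233) = 1/1.1092 = 0.9015; α₂ = α₁·K2/[H⁺] = 0.09225
α₁ + 2α₂ = 1.0860
DIC = CA / (α₁ + 2α₂) = 2.01 / 1.0860 = 1.85 mmol/kg

DIC = 1.85 mmol/kg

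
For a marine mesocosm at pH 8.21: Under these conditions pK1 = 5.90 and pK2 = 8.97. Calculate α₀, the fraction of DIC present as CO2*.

α₀ = 1 / (1 + K1/[H⁺] + K1K2/[H⁺]²) = 1 / (1 + 10^+2.31 + 10^+1.55)
   = 1 / (1 + 204.17 + 35.481) = 1/240.66 = 0.004155

α₀ = 0.00416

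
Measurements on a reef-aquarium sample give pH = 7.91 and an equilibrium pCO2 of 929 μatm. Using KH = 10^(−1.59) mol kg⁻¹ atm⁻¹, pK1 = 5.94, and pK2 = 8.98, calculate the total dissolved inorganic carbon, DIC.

DIC = 2.44 mmol/kg

[CO2*] = KH · pCO2 = 10^(−1.59) × 929×10^-6 = 2.388×10^-5 mol/kg
α₀ = 1/(1 + K1/[H⁺] + K1K2/[H⁺]²) = 1/(1 + 10^+1.97 + 10^+0.90) = 0.009778
DIC = [CO2*]/α₀ = 2.388×10^-5 / 0.009778 = 2.44 mmol/kg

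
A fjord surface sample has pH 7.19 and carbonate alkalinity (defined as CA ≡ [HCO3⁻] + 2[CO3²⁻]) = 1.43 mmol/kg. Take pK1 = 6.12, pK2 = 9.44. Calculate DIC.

CA = [HCO3⁻] + 2[CO3²⁻] = (α₁ + 2α₂)·DIC
At pH 7.19: [H⁺]/K1 = 10^-1.07 = 0.085114, K2/[H⁺] = 10^-2.25 = 0.0056234
α₁ = 1/(1 + 0.085114 + 0.0056234) = 1/1.0907 = 0.9168; α₂ = α₁·K2/[H⁺] = 0.005156
α₁ + 2α₂ = 0.9271
DIC = CA / (α₁ + 2α₂) = 1.43 / 0.9271 = 1.54 mmol/kg

DIC = 1.54 mmol/kg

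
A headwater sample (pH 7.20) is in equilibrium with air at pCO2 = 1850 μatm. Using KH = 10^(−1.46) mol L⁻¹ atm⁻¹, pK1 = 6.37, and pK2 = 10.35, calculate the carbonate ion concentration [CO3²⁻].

[CO2*] = KH · pCO2 = 10^(−1.46) × 1850×10^-6 = 6.415×10^-5 mol/L
α₀ = 1/(1 + K1/[H⁺] + K1K2/[H⁺]²) = 1/(1 + 10^+0.83 + 10^-2.32) = 0.1288
DIC = [CO2*]/α₀ = 6.415×10^-5 / 0.1288 = 0.4981 mmol/L
[CO3²⁻] = α₂·DIC; α₂ = 0.0006163, so [CO3²⁻] = 0.0006163 × 0.4981 = 0.000307 mmol/L = 0.307 μmol/L

[CO3²⁻] = 0.307 μmol/L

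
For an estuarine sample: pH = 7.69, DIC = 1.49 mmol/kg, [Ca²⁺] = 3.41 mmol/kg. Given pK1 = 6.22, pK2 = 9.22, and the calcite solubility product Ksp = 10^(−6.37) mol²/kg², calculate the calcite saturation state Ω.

Ω = 0.331

α₂ = 1 / (1 + [H⁺]/K2 + [H⁺]²/(K1K2)) = 1 / (1 + 10^+1.53 + 10^+0.06)
   = 1 / (1 + 33.884 + 1.1482) = 1/36.033 = 0.02775
[CO3²⁻] = α₂ × DIC = 0.02775 × 1.49 = 0.04135 mmol/kg
Ksp = 10^(−6.37) = 4.266×10^-7
Ω = [Ca²⁺][CO3²⁻]/Ksp = (3.41×10^-3)(4.135×10^-5) / 4.266×10^-7 = 0.331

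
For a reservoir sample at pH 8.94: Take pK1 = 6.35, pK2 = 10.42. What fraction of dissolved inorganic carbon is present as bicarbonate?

α₁ = 0.966

α₁ = 1 / (1 + [H⁺]/K1 + K2/[H⁺]) = 1 / (1 + 10^-2.59 + 10^-1.48)
   = 1 / (1 + 0.0025704 + 0.033113) = 1/1.0357 = 0.9655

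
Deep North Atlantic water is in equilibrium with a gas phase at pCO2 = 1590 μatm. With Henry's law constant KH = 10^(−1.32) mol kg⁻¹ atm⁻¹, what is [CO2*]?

KH = 10^(−1.32) = 4.786×10^-2 mol kg⁻¹ atm⁻¹
[CO2*] = KH · pCO2 = 4.786×10^-2 × 1590×10^-6 atm = 7.61×10^-5 mol/kg

[CO2*] = 76.1 μmol/kg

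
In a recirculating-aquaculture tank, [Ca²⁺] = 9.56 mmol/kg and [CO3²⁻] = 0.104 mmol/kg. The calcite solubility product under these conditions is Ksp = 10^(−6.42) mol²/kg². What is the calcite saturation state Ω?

Ω = 2.62

Ksp = 10^(−6.42) = 3.802×10^-7
Ω = [Ca²⁺][CO3²⁻]/Ksp = (9.56×10^-3)(0.104×10^-3) / 3.802×10^-7 = 2.62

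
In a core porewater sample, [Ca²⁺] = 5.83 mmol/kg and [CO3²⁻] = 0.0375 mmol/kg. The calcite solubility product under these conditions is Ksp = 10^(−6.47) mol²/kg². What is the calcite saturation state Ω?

Ksp = 10^(−6.47) = 3.388×10^-7
Ω = [Ca²⁺][CO3²⁻]/Ksp = (5.83×10^-3)(0.0375×10^-3) / 3.388×10^-7 = 0.645

Ω = 0.645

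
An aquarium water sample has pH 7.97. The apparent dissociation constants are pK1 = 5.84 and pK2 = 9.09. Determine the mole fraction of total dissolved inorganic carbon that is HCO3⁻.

α₁ = 1 / (1 + [H⁺]/K1 + K2/[H⁺]) = 1 / (1 + 10^-2.13 + 10^-1.12)
   = 1 / (1 + 0.0074131 + 0.075858) = 1/1.0833 = 0.9231

α₁ = 0.923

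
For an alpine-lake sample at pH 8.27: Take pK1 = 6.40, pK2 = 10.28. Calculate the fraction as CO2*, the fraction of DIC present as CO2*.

α₀ = 0.0132

α₀ = 1 / (1 + K1/[H⁺] + K1K2/[H⁺]²) = 1 / (1 + 10^+1.87 + 10^-0.14)
   = 1 / (1 + 74.131 + 0.72444) = 1/75.855 = 0.01318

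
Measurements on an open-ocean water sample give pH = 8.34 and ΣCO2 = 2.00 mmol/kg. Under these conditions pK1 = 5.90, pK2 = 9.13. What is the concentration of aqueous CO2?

α₀ = 1 / (1 + K1/[H⁺] + K1K2/[H⁺]²) = 1 / (1 + 10^+2.44 + 10^+1.65)
   = 1 / (1 + 275.42 + 44.668) = 1/321.09 = 0.003114
[CO2*] = α₀ × DIC = 0.003114 × 2.00 = 0.00623 mmol/kg = 6.23 μmol/kg

[CO2*] = 6.23 μmol/kg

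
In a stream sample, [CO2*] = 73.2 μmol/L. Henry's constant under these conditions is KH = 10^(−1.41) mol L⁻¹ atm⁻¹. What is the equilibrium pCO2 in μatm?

pCO2 = 1880 μatm

KH = 10^(−1.41) = 3.890×10^-2 mol L⁻¹ atm⁻¹
pCO2 = [CO2*]/KH = 73.2×10^-6 / 3.890×10^-2 = 1.88×10^-3 atm = 1880 μatm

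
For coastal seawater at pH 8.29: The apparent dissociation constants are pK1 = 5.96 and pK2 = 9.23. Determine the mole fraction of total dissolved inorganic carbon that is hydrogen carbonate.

α₁ = 0.893

α₁ = 1 / (1 + [H⁺]/K1 + K2/[H⁺]) = 1 / (1 + 10^-2.33 + 10^-0.94)
   = 1 / (1 + 0.0046774 + 0.11482) = 1/1.1195 = 0.8933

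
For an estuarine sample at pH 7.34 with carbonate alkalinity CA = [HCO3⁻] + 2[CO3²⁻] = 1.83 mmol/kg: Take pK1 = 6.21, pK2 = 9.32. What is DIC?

CA = [HCO3⁻] + 2[CO3²⁻] = (α₁ + 2α₂)·DIC
At pH 7.34: [H⁺]/K1 = 10^-1.13 = 0.074131, K2/[H⁺] = 10^-1.98 = 0.010471
α₁ = 1/(1 + 0.074131 + 0.010471) = 1/1.0846 = 0.9220; α₂ = α₁·K2/[H⁺] = 0.009654
α₁ + 2α₂ = 0.9413
DIC = CA / (α₁ + 2α₂) = 1.83 / 0.9413 = 1.94 mmol/kg

DIC = 1.94 mmol/kg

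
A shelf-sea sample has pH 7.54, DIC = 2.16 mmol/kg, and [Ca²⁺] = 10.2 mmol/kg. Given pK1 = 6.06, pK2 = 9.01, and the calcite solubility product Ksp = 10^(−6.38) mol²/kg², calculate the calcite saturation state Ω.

Ω = 1.68

α₂ = 1 / (1 + [H⁺]/K2 + [H⁺]²/(K1K2)) = 1 / (1 + 10^+1.47 + 10^-0.01)
   = 1 / (1 + 29.512 + 0.97724) = 1/31.489 = 0.03176
[CO3²⁻] = α₂ × DIC = 0.03176 × 2.16 = 0.06859 mmol/kg
Ksp = 10^(−6.38) = 4.169×10^-7
Ω = [Ca²⁺][CO3²⁻]/Ksp = (10.2×10^-3)(6.859×10^-5) / 4.169×10^-7 = 1.68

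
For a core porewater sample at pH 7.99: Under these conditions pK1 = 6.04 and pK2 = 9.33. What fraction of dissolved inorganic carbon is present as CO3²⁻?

α₂ = 0.0432

α₂ = 1 / (1 + [H⁺]/K2 + [H⁺]²/(K1K2)) = 1 / (1 + 10^+1.34 + 10^-0.61)
   = 1 / (1 + 21.878 + 0.24547) = 1/23.123 = 0.04325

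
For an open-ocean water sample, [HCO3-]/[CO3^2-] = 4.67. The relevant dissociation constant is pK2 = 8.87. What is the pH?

From K2 = [H⁺][CO3^2-]/[HCO3-]:  pH = pK2 − log₁₀([HCO3-]/[CO3^2-])
log₁₀(4.67) = +0.669
pH = 8.87 − (+0.669) = 8.20

pH = 8.20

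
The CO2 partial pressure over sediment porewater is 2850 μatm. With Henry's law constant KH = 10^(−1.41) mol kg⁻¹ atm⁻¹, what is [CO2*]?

[CO2*] = 111 μmol/kg

KH = 10^(−1.41) = 3.890×10^-2 mol kg⁻¹ atm⁻¹
[CO2*] = KH · pCO2 = 3.890×10^-2 × 2850×10^-6 atm = 1.11×10^-4 mol/kg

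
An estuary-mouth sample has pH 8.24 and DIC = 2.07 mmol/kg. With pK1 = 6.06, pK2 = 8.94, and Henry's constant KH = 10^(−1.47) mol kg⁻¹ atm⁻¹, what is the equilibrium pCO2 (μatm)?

α₀ = 1 / (1 + K1/[H⁺] + K1K2/[H⁺]²) = 1 / (1 + 10^+2.18 + 10^+1.48)
   = 1 / (1 + 151.36 + 30.200) = 1/182.56 = 0.005478
[CO2*] = α₀ × DIC = 0.005478 × 2.07 = 0.01134 mmol/kg = 11.34 μmol/kg
pCO2 = [CO2*]/KH = 1.134×10^-5 / 3.388×10^-2 = 335 μatm

pCO2 = 335 μatm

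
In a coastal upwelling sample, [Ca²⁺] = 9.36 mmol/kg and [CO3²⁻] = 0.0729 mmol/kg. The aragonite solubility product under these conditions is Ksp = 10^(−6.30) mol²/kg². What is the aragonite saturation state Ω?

Ksp = 10^(−6.30) = 5.012×10^-7
Ω = [Ca²⁺][CO3²⁻]/Ksp = (9.36×10^-3)(0.0729×10^-3) / 5.012×10^-7 = 1.36

Ω = 1.36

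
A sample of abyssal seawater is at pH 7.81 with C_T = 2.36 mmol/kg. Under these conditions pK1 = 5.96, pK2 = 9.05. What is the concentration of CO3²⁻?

α₂ = 1 / (1 + [H⁺]/K2 + [H⁺]²/(K1K2)) = 1 / (1 + 10^+1.24 + 10^-0.61)
   = 1 / (1 + 17.378 + 0.24547) = 1/18.623 = 0.05370
[CO3²⁻] = α₂ × DIC = 0.05370 × 2.36 = 0.127 mmol/kg

[CO3²⁻] = 0.127 mmol/kg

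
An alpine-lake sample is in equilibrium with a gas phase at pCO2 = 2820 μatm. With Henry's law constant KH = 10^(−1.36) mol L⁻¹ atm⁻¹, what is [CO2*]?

[CO2*] = 123 μmol/L

KH = 10^(−1.36) = 4.365×10^-2 mol L⁻¹ atm⁻¹
[CO2*] = KH · pCO2 = 4.365×10^-2 × 2820×10^-6 atm = 1.23×10^-4 mol/L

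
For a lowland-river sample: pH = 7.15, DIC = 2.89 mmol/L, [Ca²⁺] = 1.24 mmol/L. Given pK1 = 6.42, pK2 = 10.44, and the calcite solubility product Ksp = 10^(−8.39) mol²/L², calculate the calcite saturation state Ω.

α₂ = 1 / (1 + [H⁺]/K2 + [H⁺]²/(K1K2)) = 1 / (1 + 10^+3.29 + 10^+2.56)
   = 1 / (1 + 1949.8 + 363.08) = 1/2313.9 = 0.0004322
[CO3²⁻] = α₂ × DIC = 0.0004322 × 2.89 = 0.001249 mmol/L = 1.249 μmol/L
Ksp = 10^(−8.39) = 4.074×10^-9
Ω = [Ca²⁺][CO3²⁻]/Ksp = (1.24×10^-3)(1.249×10^-6) / 4.074×10^-9 = 0.380

Ω = 0.380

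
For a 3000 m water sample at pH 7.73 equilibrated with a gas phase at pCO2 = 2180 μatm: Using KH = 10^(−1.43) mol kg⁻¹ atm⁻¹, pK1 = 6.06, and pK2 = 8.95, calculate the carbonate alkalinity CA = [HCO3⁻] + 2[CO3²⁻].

CA = 4.24 mmol/kg

[CO2*] = KH · pCO2 = 10^(−1.43) × 2180×10^-6 = 8.099×10^-5 mol/kg
α₀ = 1/(1 + K1/[H⁺] + K1K2/[H⁺]²) = 1/(1 + 10^+1.67 + 10^+0.45) = 0.01977
DIC = [CO2*]/α₀ = 8.099×10^-5 / 0.01977 = 4.098 mmol/kg
CA = (α₁ + 2α₂)·DIC = (0.9245 + 2×0.05571) × 4.098 = 4.24 mmol/kg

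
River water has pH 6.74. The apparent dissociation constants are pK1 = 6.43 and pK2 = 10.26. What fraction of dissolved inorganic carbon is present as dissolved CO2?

α₀ = 1 / (1 + K1/[H⁺] + K1K2/[H⁺]²) = 1 / (1 + 10^+0.31 + 10^-3.21)
   = 1 / (1 + 2.0417 + 0.00061660) = 1/3.0424 = 0.3287

α₀ = 0.329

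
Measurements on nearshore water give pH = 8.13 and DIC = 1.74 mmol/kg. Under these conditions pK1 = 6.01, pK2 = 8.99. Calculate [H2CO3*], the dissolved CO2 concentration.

α₀ = 1 / (1 + K1/[H⁺] + K1K2/[H⁺]²) = 1 / (1 + 10^+2.12 + 10^+1.26)
   = 1 / (1 + 131.83 + 18.197) = 1/151.02 = 0.006622
[CO2*] = α₀ × DIC = 0.006622 × 1.74 = 0.0115 mmol/kg = 11.5 μmol/kg

[CO2*] = 11.5 μmol/kg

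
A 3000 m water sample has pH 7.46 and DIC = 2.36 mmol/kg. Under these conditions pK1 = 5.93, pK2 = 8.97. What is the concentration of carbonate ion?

α₂ = 1 / (1 + [H⁺]/K2 + [H⁺]²/(K1K2)) = 1 / (1 + 10^+1.51 + 10^-0.02)
   = 1 / (1 + 32.359 + 0.95499) = 1/34.314 = 0.02914
[CO3²⁻] = α₂ × DIC = 0.02914 × 2.36 = 0.0688 mmol/kg

[CO3²⁻] = 0.0688 mmol/kg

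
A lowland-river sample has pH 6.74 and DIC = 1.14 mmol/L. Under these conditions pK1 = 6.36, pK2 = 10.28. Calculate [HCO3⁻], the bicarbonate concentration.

α₁ = 1 / (1 + [H⁺]/K1 + K2/[H⁺]) = 1 / (1 + 10^-0.38 + 10^-3.54)
   = 1 / (1 + 0.41687 + 0.00028840) = 1/1.4172 = 0.7056
[HCO3⁻] = α₁ × DIC = 0.7056 × 1.14 = 0.804 mmol/L

[HCO3⁻] = 0.804 mmol/L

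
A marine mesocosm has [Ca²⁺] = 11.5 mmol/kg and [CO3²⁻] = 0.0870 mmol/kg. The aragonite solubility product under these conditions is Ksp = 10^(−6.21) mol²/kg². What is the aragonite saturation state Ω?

Ksp = 10^(−6.21) = 6.166×10^-7
Ω = [Ca²⁺][CO3²⁻]/Ksp = (11.5×10^-3)(0.0870×10^-3) / 6.166×10^-7 = 1.62

Ω = 1.62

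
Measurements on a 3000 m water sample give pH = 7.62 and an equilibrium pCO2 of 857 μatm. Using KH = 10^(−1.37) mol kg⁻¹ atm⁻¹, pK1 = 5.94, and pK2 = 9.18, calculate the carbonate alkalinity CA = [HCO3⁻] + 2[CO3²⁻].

CA = 1.85 mmol/kg

[CO2*] = KH · pCO2 = 10^(−1.37) × 857×10^-6 = 3.656×10^-5 mol/kg
α₀ = 1/(1 + K1/[H⁺] + K1K2/[H⁺]²) = 1/(1 + 10^+1.68 + 10^+0.12) = 0.01993
DIC = [CO2*]/α₀ = 3.656×10^-5 / 0.01993 = 1.835 mmol/kg
CA = (α₁ + 2α₂)·DIC = (0.9538 + 2×0.02627) × 1.835 = 1.85 mmol/kg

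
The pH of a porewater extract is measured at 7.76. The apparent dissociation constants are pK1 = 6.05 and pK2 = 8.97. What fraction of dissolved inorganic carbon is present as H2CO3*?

α₀ = 0.0180

α₀ = 1 / (1 + K1/[H⁺] + K1K2/[H⁺]²) = 1 / (1 + 10^+1.71 + 10^+0.50)
   = 1 / (1 + 51.286 + 3.1623) = 1/55.448 = 0.01803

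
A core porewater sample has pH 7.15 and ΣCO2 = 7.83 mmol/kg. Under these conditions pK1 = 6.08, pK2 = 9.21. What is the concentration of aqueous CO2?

[CO2*] = 0.609 mmol/kg

α₀ = 1 / (1 + K1/[H⁺] + K1K2/[H⁺]²) = 1 / (1 + 10^+1.07 + 10^-0.99)
   = 1 / (1 + 11.749 + 0.10233) = 1/12.851 = 0.07781
[CO2*] = α₀ × DIC = 0.07781 × 7.83 = 0.609 mmol/kg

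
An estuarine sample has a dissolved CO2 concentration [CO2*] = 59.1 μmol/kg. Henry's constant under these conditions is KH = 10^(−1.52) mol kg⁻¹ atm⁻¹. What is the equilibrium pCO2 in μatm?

KH = 10^(−1.52) = 3.020×10^-2 mol kg⁻¹ atm⁻¹
pCO2 = [CO2*]/KH = 59.1×10^-6 / 3.020×10^-2 = 1.96×10^-3 atm = 1960 μatm

pCO2 = 1960 μatm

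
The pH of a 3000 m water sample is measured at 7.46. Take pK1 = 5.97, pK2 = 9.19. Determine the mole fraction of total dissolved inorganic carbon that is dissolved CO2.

α₀ = 0.0308

α₀ = 1 / (1 + K1/[H⁺] + K1K2/[H⁺]²) = 1 / (1 + 10^+1.49 + 10^-0.24)
   = 1 / (1 + 30.903 + 0.57544) = 1/32.478 = 0.03079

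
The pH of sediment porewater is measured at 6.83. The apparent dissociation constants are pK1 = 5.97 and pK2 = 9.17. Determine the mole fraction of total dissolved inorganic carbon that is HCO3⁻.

α₁ = 0.875

α₁ = 1 / (1 + [H⁺]/K1 + K2/[H⁺]) = 1 / (1 + 10^-0.86 + 10^-2.34)
   = 1 / (1 + 0.13804 + 0.0045709) = 1/1.1426 = 0.8752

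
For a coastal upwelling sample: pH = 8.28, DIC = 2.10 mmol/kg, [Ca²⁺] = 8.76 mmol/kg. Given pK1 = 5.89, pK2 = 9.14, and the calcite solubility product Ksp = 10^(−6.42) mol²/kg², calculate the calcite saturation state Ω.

Ω = 5.85

α₂ = 1 / (1 + [H⁺]/K2 + [H⁺]²/(K1K2)) = 1 / (1 + 10^+0.86 + 10^-1.53)
   = 1 / (1 + 7.2444 + 0.029512) = 1/8.2739 = 0.1209
[CO3²⁻] = α₂ × DIC = 0.1209 × 2.10 = 0.2538 mmol/kg
Ksp = 10^(−6.42) = 3.802×10^-7
Ω = [Ca²⁺][CO3²⁻]/Ksp = (8.76×10^-3)(2.538×10^-4) / 3.802×10^-7 = 5.85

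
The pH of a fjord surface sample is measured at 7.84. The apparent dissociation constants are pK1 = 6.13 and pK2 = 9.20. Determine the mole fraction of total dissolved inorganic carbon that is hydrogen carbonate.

α₁ = 0.941

α₁ = 1 / (1 + [H⁺]/K1 + K2/[H⁺]) = 1 / (1 + 10^-1.71 + 10^-1.36)
   = 1 / (1 + 0.019498 + 0.043652) = 1/1.0632 = 0.9406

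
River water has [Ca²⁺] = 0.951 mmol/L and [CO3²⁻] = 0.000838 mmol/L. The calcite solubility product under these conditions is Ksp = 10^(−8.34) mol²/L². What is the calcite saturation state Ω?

Ω = 0.174

Ksp = 10^(−8.34) = 4.571×10^-9
Ω = [Ca²⁺][CO3²⁻]/Ksp = (0.951×10^-3)(0.000838×10^-3) / 4.571×10^-9 = 0.174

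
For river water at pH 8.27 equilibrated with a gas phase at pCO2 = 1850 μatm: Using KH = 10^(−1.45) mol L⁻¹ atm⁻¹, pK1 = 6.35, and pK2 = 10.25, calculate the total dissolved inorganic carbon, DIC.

[CO2*] = KH · pCO2 = 10^(−1.45) × 1850×10^-6 = 6.564×10^-5 mol/L
α₀ = 1/(1 + K1/[H⁺] + K1K2/[H⁺]²) = 1/(1 + 10^+1.92 + 10^-0.06) = 0.01176
DIC = [CO2*]/α₀ = 6.564×10^-5 / 0.01176 = 5.58 mmol/L

DIC = 5.58 mmol/L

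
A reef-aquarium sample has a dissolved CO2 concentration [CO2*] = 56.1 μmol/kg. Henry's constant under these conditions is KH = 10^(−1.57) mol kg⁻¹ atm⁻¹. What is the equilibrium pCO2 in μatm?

KH = 10^(−1.57) = 2.692×10^-2 mol kg⁻¹ atm⁻¹
pCO2 = [CO2*]/KH = 56.1×10^-6 / 2.692×10^-2 = 2.08×10^-3 atm = 2080 μatm

pCO2 = 2080 μatm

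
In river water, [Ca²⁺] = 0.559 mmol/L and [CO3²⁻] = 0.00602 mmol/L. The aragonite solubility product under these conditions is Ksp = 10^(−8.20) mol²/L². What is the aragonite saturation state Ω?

Ksp = 10^(−8.20) = 6.310×10^-9
Ω = [Ca²⁺][CO3²⁻]/Ksp = (0.559×10^-3)(0.00602×10^-3) / 6.310×10^-9 = 0.533

Ω = 0.533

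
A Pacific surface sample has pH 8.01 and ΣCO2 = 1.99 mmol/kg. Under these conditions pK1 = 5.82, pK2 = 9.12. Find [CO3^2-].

α₂ = 1 / (1 + [H⁺]/K2 + [H⁺]²/(K1K2)) = 1 / (1 + 10^+1.11 + 10^-1.08)
   = 1 / (1 + 12.882 + 0.083176) = 1/13.966 = 0.07160
[CO3²⁻] = α₂ × DIC = 0.07160 × 1.99 = 0.142 mmol/kg

[CO3²⁻] = 0.142 mmol/kg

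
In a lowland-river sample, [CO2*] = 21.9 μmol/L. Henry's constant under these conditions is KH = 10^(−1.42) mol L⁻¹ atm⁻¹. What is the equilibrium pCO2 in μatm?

KH = 10^(−1.42) = 3.802×10^-2 mol L⁻¹ atm⁻¹
pCO2 = [CO2*]/KH = 21.9×10^-6 / 3.802×10^-2 = 5.76×10^-4 atm = 576 μatm

pCO2 = 576 μatm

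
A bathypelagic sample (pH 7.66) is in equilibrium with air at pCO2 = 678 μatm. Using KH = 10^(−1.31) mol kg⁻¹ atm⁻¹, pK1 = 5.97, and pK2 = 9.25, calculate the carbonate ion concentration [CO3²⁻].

[CO3²⁻] = 0.0418 mmol/kg

[CO2*] = KH · pCO2 = 10^(−1.31) × 678×10^-6 = 3.321×10^-5 mol/kg
α₀ = 1/(1 + K1/[H⁺] + K1K2/[H⁺]²) = 1/(1 + 10^+1.69 + 10^+0.10) = 0.01952
DIC = [CO2*]/α₀ = 3.321×10^-5 / 0.01952 = 1.701 mmol/kg
[CO3²⁻] = α₂·DIC; α₂ = 0.02457, so [CO3²⁻] = 0.02457 × 1.701 = 0.0418 mmol/kg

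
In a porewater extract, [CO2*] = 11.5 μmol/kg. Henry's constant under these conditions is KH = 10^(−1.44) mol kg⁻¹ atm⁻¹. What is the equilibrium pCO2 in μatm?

pCO2 = 317 μatm

KH = 10^(−1.44) = 3.631×10^-2 mol kg⁻¹ atm⁻¹
pCO2 = [CO2*]/KH = 11.5×10^-6 / 3.631×10^-2 = 3.17×10^-4 atm = 317 μatm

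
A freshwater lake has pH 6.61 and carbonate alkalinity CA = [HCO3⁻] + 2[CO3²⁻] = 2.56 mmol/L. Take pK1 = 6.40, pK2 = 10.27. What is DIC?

DIC = 4.14 mmol/L

CA = [HCO3⁻] + 2[CO3²⁻] = (α₁ + 2α₂)·DIC
At pH 6.61: [H⁺]/K1 = 10^-0.21 = 0.61660, K2/[H⁺] = 10^-3.66 = 0.00021878
α₁ = 1/(1 + 0.61660 + 0.00021878) = 1/1.6168 = 0.6185; α₂ = α₁·K2/[H⁺] = 0.0001353
α₁ + 2α₂ = 0.6188
DIC = CA / (α₁ + 2α₂) = 2.56 / 0.6188 = 4.14 mmol/L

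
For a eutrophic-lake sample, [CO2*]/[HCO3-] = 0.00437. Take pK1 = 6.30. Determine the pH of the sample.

From K1 = [H⁺][HCO3-]/[CO2*]:  pH = pK1 − log₁₀([CO2*]/[HCO3-])
log₁₀(0.00437) = -2.360
pH = 6.30 − (-2.360) = 8.66

pH = 8.66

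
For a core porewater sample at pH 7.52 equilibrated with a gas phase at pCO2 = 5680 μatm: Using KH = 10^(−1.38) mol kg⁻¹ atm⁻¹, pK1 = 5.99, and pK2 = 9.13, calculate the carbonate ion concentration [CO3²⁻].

[CO3²⁻] = 0.197 mmol/kg

[CO2*] = KH · pCO2 = 10^(−1.38) × 5680×10^-6 = 2.368×10^-4 mol/kg
α₀ = 1/(1 + K1/[H⁺] + K1K2/[H⁺]²) = 1/(1 + 10^+1.53 + 10^-0.08) = 0.02800
DIC = [CO2*]/α₀ = 2.368×10^-4 / 0.02800 = 8.457 mmol/kg
[CO3²⁻] = α₂·DIC; α₂ = 0.02329, so [CO3²⁻] = 0.02329 × 8.457 = 0.197 mmol/kg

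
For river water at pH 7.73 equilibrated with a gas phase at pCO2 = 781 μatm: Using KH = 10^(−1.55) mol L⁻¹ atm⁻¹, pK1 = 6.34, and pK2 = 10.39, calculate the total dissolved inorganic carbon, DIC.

DIC = 0.564 mmol/L

[CO2*] = KH · pCO2 = 10^(−1.55) × 781×10^-6 = 2.201×10^-5 mol/L
α₀ = 1/(1 + K1/[H⁺] + K1K2/[H⁺]²) = 1/(1 + 10^+1.39 + 10^-1.27) = 0.03906
DIC = [CO2*]/α₀ = 2.201×10^-5 / 0.03906 = 0.564 mmol/L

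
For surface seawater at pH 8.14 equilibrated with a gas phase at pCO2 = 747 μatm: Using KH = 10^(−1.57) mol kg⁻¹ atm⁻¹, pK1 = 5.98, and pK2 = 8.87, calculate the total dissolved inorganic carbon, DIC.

DIC = 3.47 mmol/kg

[CO2*] = KH · pCO2 = 10^(−1.57) × 747×10^-6 = 2.011×10^-5 mol/kg
α₀ = 1/(1 + K1/[H⁺] + K1K2/[H⁺]²) = 1/(1 + 10^+2.16 + 10^+1.43) = 0.005798
DIC = [CO2*]/α₀ = 2.011×10^-5 / 0.005798 = 3.47 mmol/kg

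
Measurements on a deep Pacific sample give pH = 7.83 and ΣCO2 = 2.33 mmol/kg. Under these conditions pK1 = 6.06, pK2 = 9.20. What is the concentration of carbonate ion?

α₂ = 1 / (1 + [H⁺]/K2 + [H⁺]²/(K1K2)) = 1 / (1 + 10^+1.37 + 10^-0.40)
   = 1 / (1 + 23.442 + 0.39811) = 1/24.840 = 0.04026
[CO3²⁻] = α₂ × DIC = 0.04026 × 2.33 = 0.0938 mmol/kg

[CO3²⁻] = 0.0938 mmol/kg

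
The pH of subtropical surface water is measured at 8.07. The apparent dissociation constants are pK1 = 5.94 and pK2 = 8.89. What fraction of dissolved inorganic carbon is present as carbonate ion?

α₂ = 0.131

α₂ = 1 / (1 + [H⁺]/K2 + [H⁺]²/(K1K2)) = 1 / (1 + 10^+0.82 + 10^-1.31)
   = 1 / (1 + 6.6069 + 0.048978) = 1/7.6559 = 0.1306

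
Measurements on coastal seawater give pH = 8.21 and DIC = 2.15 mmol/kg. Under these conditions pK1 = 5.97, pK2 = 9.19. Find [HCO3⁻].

[HCO3⁻] = 1.94 mmol/kg

α₁ = 1 / (1 + [H⁺]/K1 + K2/[H⁺]) = 1 / (1 + 10^-2.24 + 10^-0.98)
   = 1 / (1 + 0.0057544 + 0.10471) = 1/1.1105 = 0.9005
[HCO3⁻] = α₁ × DIC = 0.9005 × 2.15 = 1.94 mmol/kg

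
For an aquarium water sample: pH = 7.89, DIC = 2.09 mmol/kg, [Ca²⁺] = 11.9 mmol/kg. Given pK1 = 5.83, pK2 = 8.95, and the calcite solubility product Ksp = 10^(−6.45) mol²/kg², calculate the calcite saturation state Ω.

α₂ = 1 / (1 + [H⁺]/K2 + [H⁺]²/(K1K2)) = 1 / (1 + 10^+1.06 + 10^-1.00)
   = 1 / (1 + 11.482 + 0.10000) = 1/12.582 = 0.07948
[CO3²⁻] = α₂ × DIC = 0.07948 × 2.09 = 0.1661 mmol/kg
Ksp = 10^(−6.45) = 3.548×10^-7
Ω = [Ca²⁺][CO3²⁻]/Ksp = (11.9×10^-3)(1.661×10^-4) / 3.548×10^-7 = 5.57

Ω = 5.57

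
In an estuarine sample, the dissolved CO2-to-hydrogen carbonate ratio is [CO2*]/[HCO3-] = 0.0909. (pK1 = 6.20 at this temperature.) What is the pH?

From K1 = [H⁺][HCO3-]/[CO2*]:  pH = pK1 − log₁₀([CO2*]/[HCO3-])
log₁₀(0.0909) = -1.041
pH = 6.20 − (-1.041) = 7.24

pH = 7.24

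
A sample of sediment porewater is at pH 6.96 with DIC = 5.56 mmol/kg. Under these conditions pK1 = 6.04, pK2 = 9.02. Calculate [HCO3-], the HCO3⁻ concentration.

[HCO3⁻] = 4.92 mmol/kg

α₁ = 1 / (1 + [H⁺]/K1 + K2/[H⁺]) = 1 / (1 + 10^-0.92 + 10^-2.06)
   = 1 / (1 + 0.12023 + 0.0087096) = 1/1.1289 = 0.8858
[HCO3⁻] = α₁ × DIC = 0.8858 × 5.56 = 4.92 mmol/kg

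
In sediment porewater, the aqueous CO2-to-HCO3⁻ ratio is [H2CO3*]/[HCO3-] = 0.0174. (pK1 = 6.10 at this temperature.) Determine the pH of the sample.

From K1 = [H⁺][HCO3-]/[H2CO3*]:  pH = pK1 − log₁₀([H2CO3*]/[HCO3-])
log₁₀(0.0174) = -1.759
pH = 6.10 − (-1.759) = 7.86

pH = 7.86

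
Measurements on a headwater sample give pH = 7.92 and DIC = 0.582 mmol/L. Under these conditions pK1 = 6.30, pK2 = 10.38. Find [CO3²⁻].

α₂ = 1 / (1 + [H⁺]/K2 + [H⁺]²/(K1K2)) = 1 / (1 + 10^+2.46 + 10^+0.84)
   = 1 / (1 + 288.40 + 6.9183) = 1/296.32 = 0.003375
[CO3²⁻] = α₂ × DIC = 0.003375 × 0.582 = 0.00196 mmol/L = 1.96 μmol/L

[CO3²⁻] = 1.96 μmol/L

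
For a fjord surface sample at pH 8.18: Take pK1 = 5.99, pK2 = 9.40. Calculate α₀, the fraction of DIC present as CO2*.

α₀ = 1 / (1 + K1/[H⁺] + K1K2/[H⁺]²) = 1 / (1 + 10^+2.19 + 10^+0.97)
   = 1 / (1 + 154.88 + 9.3325) = 1/165.21 = 0.006053

α₀ = 0.00605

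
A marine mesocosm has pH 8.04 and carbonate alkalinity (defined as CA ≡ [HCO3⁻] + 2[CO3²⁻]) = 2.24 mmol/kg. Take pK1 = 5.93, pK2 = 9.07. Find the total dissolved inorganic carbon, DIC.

DIC = 2.08 mmol/kg

CA = [HCO3⁻] + 2[CO3²⁻] = (α₁ + 2α₂)·DIC
At pH 8.04: [H⁺]/K1 = 10^-2.11 = 0.0077625, K2/[H⁺] = 10^-1.03 = 0.093325
α₁ = 1/(1 + 0.0077625 + 0.093325) = 1/1.1011 = 0.9082; α₂ = α₁·K2/[H⁺] = 0.08476
α₁ + 2α₂ = 1.0777
DIC = CA / (α₁ + 2α₂) = 2.24 / 1.0777 = 2.08 mmol/kg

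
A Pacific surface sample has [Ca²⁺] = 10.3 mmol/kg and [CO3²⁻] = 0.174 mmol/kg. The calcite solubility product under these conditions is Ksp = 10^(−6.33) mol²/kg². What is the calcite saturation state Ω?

Ksp = 10^(−6.33) = 4.677×10^-7
Ω = [Ca²⁺][CO3²⁻]/Ksp = (10.3×10^-3)(0.174×10^-3) / 4.677×10^-7 = 3.83

Ω = 3.83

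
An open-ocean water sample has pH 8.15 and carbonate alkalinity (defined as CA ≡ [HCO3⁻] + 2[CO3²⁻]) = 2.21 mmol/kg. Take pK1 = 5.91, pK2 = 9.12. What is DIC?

CA = [HCO3⁻] + 2[CO3²⁻] = (α₁ + 2α₂)·DIC
At pH 8.15: [H⁺]/K1 = 10^-2.24 = 0.0057544, K2/[H⁺] = 10^-0.97 = 0.10715
α₁ = 1/(1 + 0.0057544 + 0.10715) = 1/1.1129 = 0.8985; α₂ = α₁·K2/[H⁺] = 0.09628
α₁ + 2α₂ = 1.0911
DIC = CA / (α₁ + 2α₂) = 2.21 / 1.0911 = 2.03 mmol/kg

DIC = 2.03 mmol/kg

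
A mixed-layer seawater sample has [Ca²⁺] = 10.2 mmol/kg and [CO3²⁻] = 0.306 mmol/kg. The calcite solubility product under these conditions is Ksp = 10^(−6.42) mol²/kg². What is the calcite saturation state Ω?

Ksp = 10^(−6.42) = 3.802×10^-7
Ω = [Ca²⁺][CO3²⁻]/Ksp = (10.2×10^-3)(0.306×10^-3) / 3.802×10^-7 = 8.21

Ω = 8.21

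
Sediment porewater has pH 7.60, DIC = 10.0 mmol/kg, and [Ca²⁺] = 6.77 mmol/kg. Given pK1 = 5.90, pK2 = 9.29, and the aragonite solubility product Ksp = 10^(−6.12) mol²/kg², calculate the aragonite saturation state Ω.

Ω = 1.75

α₂ = 1 / (1 + [H⁺]/K2 + [H⁺]²/(K1K2)) = 1 / (1 + 10^+1.69 + 10^-0.01)
   = 1 / (1 + 48.978 + 0.97724) = 1/50.955 = 0.01963
[CO3²⁻] = α₂ × DIC = 0.01963 × 10.0 = 0.1963 mmol/kg
Ksp = 10^(−6.12) = 7.586×10^-7
Ω = [Ca²⁺][CO3²⁻]/Ksp = (6.77×10^-3)(1.963×10^-4) / 7.586×10^-7 = 1.75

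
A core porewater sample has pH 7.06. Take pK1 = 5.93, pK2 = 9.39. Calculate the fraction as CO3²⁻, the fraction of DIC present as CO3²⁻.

α₂ = 0.00434

α₂ = 1 / (1 + [H⁺]/K2 + [H⁺]²/(K1K2)) = 1 / (1 + 10^+2.33 + 10^+1.20)
   = 1 / (1 + 213.80 + 15.849) = 1/230.65 = 0.004336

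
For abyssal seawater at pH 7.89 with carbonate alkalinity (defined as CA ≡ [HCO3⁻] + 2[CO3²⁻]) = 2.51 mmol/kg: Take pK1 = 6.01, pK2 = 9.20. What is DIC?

CA = [HCO3⁻] + 2[CO3²⁻] = (α₁ + 2α₂)·DIC
At pH 7.89: [H⁺]/K1 = 10^-1.88 = 0.013183, K2/[H⁺] = 10^-1.31 = 0.048978
α₁ = 1/(1 + 0.013183 + 0.048978) = 1/1.0622 = 0.9415; α₂ = α₁·K2/[H⁺] = 0.04611
α₁ + 2α₂ = 1.0337
DIC = CA / (α₁ + 2α₂) = 2.51 / 1.0337 = 2.43 mmol/kg

DIC = 2.43 mmol/kg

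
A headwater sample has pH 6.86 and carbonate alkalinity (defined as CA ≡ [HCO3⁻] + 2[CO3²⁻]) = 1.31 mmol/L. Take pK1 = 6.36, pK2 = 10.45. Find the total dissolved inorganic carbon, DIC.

DIC = 1.72 mmol/L

CA = [HCO3⁻] + 2[CO3²⁻] = (α₁ + 2α₂)·DIC
At pH 6.86: [H⁺]/K1 = 10^-0.50 = 0.31623, K2/[H⁺] = 10^-3.59 = 0.00025704
α₁ = 1/(1 + 0.31623 + 0.00025704) = 1/1.3165 = 0.7596; α₂ = α₁·K2/[H⁺] = 0.0001952
α₁ + 2α₂ = 0.7600
DIC = CA / (α₁ + 2α₂) = 1.31 / 0.7600 = 1.72 mmol/L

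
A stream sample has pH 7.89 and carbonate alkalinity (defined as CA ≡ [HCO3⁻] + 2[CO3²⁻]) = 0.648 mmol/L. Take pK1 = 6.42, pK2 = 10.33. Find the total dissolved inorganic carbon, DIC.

CA = [HCO3⁻] + 2[CO3²⁻] = (α₁ + 2α₂)·DIC
At pH 7.89: [H⁺]/K1 = 10^-1.47 = 0.033884, K2/[H⁺] = 10^-2.44 = 0.0036308
α₁ = 1/(1 + 0.033884 + 0.0036308) = 1/1.0375 = 0.9638; α₂ = α₁·K2/[H⁺] = 0.003499
α₁ + 2α₂ = 0.9708
DIC = CA / (α₁ + 2α₂) = 0.648 / 0.9708 = 0.667 mmol/L

DIC = 0.667 mmol/L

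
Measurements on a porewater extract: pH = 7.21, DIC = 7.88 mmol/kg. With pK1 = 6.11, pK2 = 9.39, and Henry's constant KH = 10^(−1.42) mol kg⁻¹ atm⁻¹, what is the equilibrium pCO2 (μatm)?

pCO2 = 1.52×10^4 μatm

α₀ = 1 / (1 + K1/[H⁺] + K1K2/[H⁺]²) = 1 / (1 + 10^+1.10 + 10^-1.08)
   = 1 / (1 + 12.589 + 0.083176) = 1/13.672 = 0.07314
[CO2*] = α₀ × DIC = 0.07314 × 7.88 = 0.5763 mmol/kg
pCO2 = [CO2*]/KH = 5.763×10^-4 / 3.802×10^-2 = 1.52×10^4 μatm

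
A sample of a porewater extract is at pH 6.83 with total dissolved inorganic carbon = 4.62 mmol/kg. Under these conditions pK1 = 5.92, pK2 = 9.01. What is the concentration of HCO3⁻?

α₁ = 1 / (1 + [H⁺]/K1 + K2/[H⁺]) = 1 / (1 + 10^-0.91 + 10^-2.18)
   = 1 / (1 + 0.12303 + 0.0066069) = 1/1.1296 = 0.8852
[HCO3⁻] = α₁ × DIC = 0.8852 × 4.62 = 4.09 mmol/kg

[HCO3⁻] = 4.09 mmol/kg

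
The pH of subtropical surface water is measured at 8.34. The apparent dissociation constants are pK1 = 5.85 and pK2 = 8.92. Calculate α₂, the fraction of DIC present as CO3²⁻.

α₂ = 1 / (1 + [H⁺]/K2 + [H⁺]²/(K1K2)) = 1 / (1 + 10^+0.58 + 10^-1.91)
   = 1 / (1 + 3.8019 + 0.012303) = 1/4.8142 = 0.2077

α₂ = 0.208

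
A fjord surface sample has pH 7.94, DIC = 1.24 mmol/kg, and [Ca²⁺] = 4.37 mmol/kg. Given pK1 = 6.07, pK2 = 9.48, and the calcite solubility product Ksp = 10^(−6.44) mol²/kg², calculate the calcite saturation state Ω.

α₂ = 1 / (1 + [H⁺]/K2 + [H⁺]²/(K1K2)) = 1 / (1 + 10^+1.54 + 10^-0.33)
   = 1 / (1 + 34.674 + 0.46774) = 1/36.141 = 0.02767
[CO3²⁻] = α₂ × DIC = 0.02767 × 1.24 = 0.03431 mmol/kg
Ksp = 10^(−6.44) = 3.631×10^-7
Ω = [Ca²⁺][CO3²⁻]/Ksp = (4.37×10^-3)(3.431×10^-5) / 3.631×10^-7 = 0.413

Ω = 0.413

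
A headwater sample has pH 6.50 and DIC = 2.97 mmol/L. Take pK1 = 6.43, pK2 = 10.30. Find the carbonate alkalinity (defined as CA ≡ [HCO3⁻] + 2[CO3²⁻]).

CA = [HCO3⁻] + 2[CO3²⁻] = (α₁ + 2α₂)·DIC
At pH 6.50: [H⁺]/K1 = 10^-0.07 = 0.85114, K2/[H⁺] = 10^-3.80 = 0.00015849
α₁ = 1/(1 + 0.85114 + 0.00015849) = 1/1.8513 = 0.5402; α₂ = α₁·K2/[H⁺] = 8.561×10^-5
α₁ + 2α₂ = 0.5403
CA = 0.5403 × 2.97 = 1.60 mmol/L

CA = 1.60 mmol/L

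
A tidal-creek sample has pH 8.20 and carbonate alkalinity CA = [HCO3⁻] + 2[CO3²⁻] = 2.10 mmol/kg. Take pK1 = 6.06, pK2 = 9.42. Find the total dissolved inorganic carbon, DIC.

CA = [HCO3⁻] + 2[CO3²⁻] = (α₁ + 2α₂)·DIC
At pH 8.20: [H⁺]/K1 = 10^-2.14 = 0.0072444, K2/[H⁺] = 10^-1.22 = 0.060256
α₁ = 1/(1 + 0.0072444 + 0.060256) = 1/1.0675 = 0.9368; α₂ = α₁·K2/[H⁺] = 0.05645
α₁ + 2α₂ = 1.0497
DIC = CA / (α₁ + 2α₂) = 2.10 / 1.0497 = 2.00 mmol/kg

DIC = 2.00 mmol/kg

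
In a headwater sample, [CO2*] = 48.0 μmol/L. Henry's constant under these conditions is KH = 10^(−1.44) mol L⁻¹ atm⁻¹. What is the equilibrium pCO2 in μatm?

pCO2 = 1320 μatm

KH = 10^(−1.44) = 3.631×10^-2 mol L⁻¹ atm⁻¹
pCO2 = [CO2*]/KH = 48.0×10^-6 / 3.631×10^-2 = 1.32×10^-3 atm = 1320 μatm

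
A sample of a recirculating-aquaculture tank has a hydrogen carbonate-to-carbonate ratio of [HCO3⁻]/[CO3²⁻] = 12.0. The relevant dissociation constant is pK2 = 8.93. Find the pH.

From K2 = [H⁺][CO3²⁻]/[HCO3⁻]:  pH = pK2 − log₁₀([HCO3⁻]/[CO3²⁻])
log₁₀(12.0) = +1.079
pH = 8.93 − (+1.079) = 7.85

pH = 7.85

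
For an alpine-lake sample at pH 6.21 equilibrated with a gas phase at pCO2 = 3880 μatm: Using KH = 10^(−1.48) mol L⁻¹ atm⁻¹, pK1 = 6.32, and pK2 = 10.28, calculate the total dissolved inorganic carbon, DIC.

DIC = 0.228 mmol/L

[CO2*] = KH · pCO2 = 10^(−1.48) × 3880×10^-6 = 1.285×10^-4 mol/L
α₀ = 1/(1 + K1/[H⁺] + K1K2/[H⁺]²) = 1/(1 + 10^-0.11 + 10^-4.18) = 0.5630
DIC = [CO2*]/α₀ = 1.285×10^-4 / 0.5630 = 0.228 mmol/L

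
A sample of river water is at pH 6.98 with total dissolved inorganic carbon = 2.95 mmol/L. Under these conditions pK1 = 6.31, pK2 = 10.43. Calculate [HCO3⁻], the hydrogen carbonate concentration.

[HCO3⁻] = 2.43 mmol/L

α₁ = 1 / (1 + [H⁺]/K1 + K2/[H⁺]) = 1 / (1 + 10^-0.67 + 10^-3.45)
   = 1 / (1 + 0.21380 + 0.00035481) = 1/1.2142 = 0.8236
[HCO3⁻] = α₁ × DIC = 0.8236 × 2.95 = 2.43 mmol/L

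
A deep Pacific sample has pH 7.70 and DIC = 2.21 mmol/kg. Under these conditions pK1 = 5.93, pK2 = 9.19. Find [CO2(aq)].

[CO2*] = 0.0358 mmol/kg

α₀ = 1 / (1 + K1/[H⁺] + K1K2/[H⁺]²) = 1 / (1 + 10^+1.77 + 10^+0.28)
   = 1 / (1 + 58.884 + 1.9055) = 1/61.790 = 0.01618
[CO2*] = α₀ × DIC = 0.01618 × 2.21 = 0.0358 mmol/kg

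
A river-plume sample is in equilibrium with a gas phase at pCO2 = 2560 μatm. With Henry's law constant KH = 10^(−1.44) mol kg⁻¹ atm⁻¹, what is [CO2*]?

[CO2*] = 92.9 μmol/kg

KH = 10^(−1.44) = 3.631×10^-2 mol kg⁻¹ atm⁻¹
[CO2*] = KH · pCO2 = 3.631×10^-2 × 2560×10^-6 atm = 9.29×10^-5 mol/kg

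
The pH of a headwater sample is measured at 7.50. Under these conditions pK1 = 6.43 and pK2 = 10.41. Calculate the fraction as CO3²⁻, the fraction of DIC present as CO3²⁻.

α₂ = 0.00113

α₂ = 1 / (1 + [H⁺]/K2 + [H⁺]²/(K1K2)) = 1 / (1 + 10^+2.91 + 10^+1.84)
   = 1 / (1 + 812.83 + 69.183) = 1/883.01 = 0.001132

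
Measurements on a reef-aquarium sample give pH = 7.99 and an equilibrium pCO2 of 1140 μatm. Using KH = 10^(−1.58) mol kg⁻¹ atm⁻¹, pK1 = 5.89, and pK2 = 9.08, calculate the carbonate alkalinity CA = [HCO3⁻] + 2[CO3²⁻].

CA = 4.39 mmol/kg

[CO2*] = KH · pCO2 = 10^(−1.58) × 1140×10^-6 = 2.999×10^-5 mol/kg
α₀ = 1/(1 + K1/[H⁺] + K1K2/[H⁺]²) = 1/(1 + 10^+2.10 + 10^+1.01) = 0.007293
DIC = [CO2*]/α₀ = 2.999×10^-5 / 0.007293 = 4.112 mmol/kg
CA = (α₁ + 2α₂)·DIC = (0.9181 + 2×0.07462) × 4.112 = 4.39 mmol/kg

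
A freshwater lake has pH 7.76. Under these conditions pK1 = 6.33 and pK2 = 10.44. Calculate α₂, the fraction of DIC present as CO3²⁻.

α₂ = 1 / (1 + [H⁺]/K2 + [H⁺]²/(K1K2)) = 1 / (1 + 10^+2.68 + 10^+1.25)
   = 1 / (1 + 478.63 + 17.783) = 1/497.41 = 0.002010

α₂ = 0.00201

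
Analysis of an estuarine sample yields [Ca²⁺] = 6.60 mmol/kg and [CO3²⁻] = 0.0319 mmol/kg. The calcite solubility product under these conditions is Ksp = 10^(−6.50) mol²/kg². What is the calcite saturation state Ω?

Ω = 0.666

Ksp = 10^(−6.50) = 3.162×10^-7
Ω = [Ca²⁺][CO3²⁻]/Ksp = (6.60×10^-3)(0.0319×10^-3) / 3.162×10^-7 = 0.666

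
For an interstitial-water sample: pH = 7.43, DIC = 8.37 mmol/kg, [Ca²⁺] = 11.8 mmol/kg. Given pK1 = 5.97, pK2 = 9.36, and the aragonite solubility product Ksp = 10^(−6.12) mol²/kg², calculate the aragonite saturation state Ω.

Ω = 1.46

α₂ = 1 / (1 + [H⁺]/K2 + [H⁺]²/(K1K2)) = 1 / (1 + 10^+1.93 + 10^+0.47)
   = 1 / (1 + 85.114 + 2.9512) = 1/89.065 = 0.01123
[CO3²⁻] = α₂ × DIC = 0.01123 × 8.37 = 0.09398 mmol/kg
Ksp = 10^(−6.12) = 7.586×10^-7
Ω = [Ca²⁺][CO3²⁻]/Ksp = (11.8×10^-3)(9.398×10^-5) / 7.586×10^-7 = 1.46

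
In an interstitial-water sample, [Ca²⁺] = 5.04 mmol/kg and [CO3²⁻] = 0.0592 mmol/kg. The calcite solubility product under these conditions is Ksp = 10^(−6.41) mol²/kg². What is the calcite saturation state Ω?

Ω = 0.767

Ksp = 10^(−6.41) = 3.890×10^-7
Ω = [Ca²⁺][CO3²⁻]/Ksp = (5.04×10^-3)(0.0592×10^-3) / 3.890×10^-7 = 0.767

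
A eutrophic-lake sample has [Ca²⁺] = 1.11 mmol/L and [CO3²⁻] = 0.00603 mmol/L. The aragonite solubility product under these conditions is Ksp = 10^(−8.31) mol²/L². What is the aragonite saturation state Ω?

Ksp = 10^(−8.31) = 4.898×10^-9
Ω = [Ca²⁺][CO3²⁻]/Ksp = (1.11×10^-3)(0.00603×10^-3) / 4.898×10^-9 = 1.37

Ω = 1.37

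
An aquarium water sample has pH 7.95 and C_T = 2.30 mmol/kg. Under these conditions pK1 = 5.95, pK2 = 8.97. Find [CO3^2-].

α₂ = 1 / (1 + [H⁺]/K2 + [H⁺]²/(K1K2)) = 1 / (1 + 10^+1.02 + 10^-0.98)
   = 1 / (1 + 10.471 + 0.10471) = 1/11.576 = 0.08639
[CO3²⁻] = α₂ × DIC = 0.08639 × 2.30 = 0.199 mmol/kg

[CO3²⁻] = 0.199 mmol/kg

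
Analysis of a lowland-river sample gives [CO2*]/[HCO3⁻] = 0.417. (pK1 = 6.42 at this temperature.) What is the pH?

From K1 = [H⁺][HCO3⁻]/[CO2*]:  pH = pK1 − log₁₀([CO2*]/[HCO3⁻])
log₁₀(0.417) = -0.380
pH = 6.42 − (-0.380) = 6.80

pH = 6.80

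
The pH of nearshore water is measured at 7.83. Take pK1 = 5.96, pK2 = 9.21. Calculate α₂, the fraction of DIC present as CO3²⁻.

α₂ = 1 / (1 + [H⁺]/K2 + [H⁺]²/(K1K2)) = 1 / (1 + 10^+1.38 + 10^-0.49)
   = 1 / (1 + 23.988 + 0.32359) = 1/25.312 = 0.03951

α₂ = 0.0395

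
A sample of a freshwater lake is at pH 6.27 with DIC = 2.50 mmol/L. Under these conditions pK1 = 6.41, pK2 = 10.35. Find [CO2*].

[CO2*] = 1.45 mmol/L

α₀ = 1 / (1 + K1/[H⁺] + K1K2/[H⁺]²) = 1 / (1 + 10^-0.14 + 10^-4.22)
   = 1 / (1 + 0.72444 + 6.0256×10^-5) = 1/1.7245 = 0.5799
[CO2*] = α₀ × DIC = 0.5799 × 2.50 = 1.45 mmol/L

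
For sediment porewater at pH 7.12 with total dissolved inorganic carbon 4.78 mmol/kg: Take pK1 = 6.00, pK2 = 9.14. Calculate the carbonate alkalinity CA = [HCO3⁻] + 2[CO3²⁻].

CA = 4.49 mmol/kg

CA = [HCO3⁻] + 2[CO3²⁻] = (α₁ + 2α₂)·DIC
At pH 7.12: [H⁺]/K1 = 10^-1.12 = 0.075858, K2/[H⁺] = 10^-2.02 = 0.0095499
α₁ = 1/(1 + 0.075858 + 0.0095499) = 1/1.0854 = 0.9213; α₂ = α₁·K2/[H⁺] = 0.008798
α₁ + 2α₂ = 0.9389
CA = 0.9389 × 4.78 = 4.49 mmol/kg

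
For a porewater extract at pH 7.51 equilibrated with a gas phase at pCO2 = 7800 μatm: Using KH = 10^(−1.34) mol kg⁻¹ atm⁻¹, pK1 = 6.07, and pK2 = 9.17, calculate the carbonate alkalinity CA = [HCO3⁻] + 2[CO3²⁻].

[CO2*] = KH · pCO2 = 10^(−1.34) × 7800×10^-6 = 3.565×10^-4 mol/kg
α₀ = 1/(1 + K1/[H⁺] + K1K2/[H⁺]²) = 1/(1 + 10^+1.44 + 10^-0.22) = 0.03431
DIC = [CO2*]/α₀ = 3.565×10^-4 / 0.03431 = 10.39 mmol/kg
CA = (α₁ + 2α₂)·DIC = (0.9450 + 2×0.02067) × 10.39 = 10.2 mmol/kg

CA = 10.2 mmol/kg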